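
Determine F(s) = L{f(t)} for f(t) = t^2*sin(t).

F(s) = 2*(3*s^2 - 1)/(s^2 + 1)^3

L{sin(t)} = 1/(s^2 + 1).
Then apply L{t^2·g(t)} = (-1)^2 d^2/ds^2[G(s)] with G(s) = 1/(s^2 + 1):
differentiating 2 times and applying the sign gives 2*(3*s^2 - 1)/(s^2 + 1)^3.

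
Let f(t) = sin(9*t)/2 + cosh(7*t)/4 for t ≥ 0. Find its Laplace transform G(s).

G(s) = s/(4*(s^2 - 49)) + 9/(2*(s^2 + 81))

By linearity of the Laplace transform, transform each term separately.
(1/4)·[L{cosh(7t)} = s/(s^2 - 49)]; (1/2)·[L{sin(9t)} = 9/(s^2 + 81)].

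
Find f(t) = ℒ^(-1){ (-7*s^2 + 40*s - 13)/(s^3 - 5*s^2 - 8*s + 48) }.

Factor the denominator: s^3 - 5*s^2 - 8*s + 48 = (s - 4)^2*(s + 3).
Partial fraction decomposition gives [-3/(s - 4)] + [5/(s - 4)^2] + [-4/(s + 3)].
Invert each term: -3/(s - 4) ↔ -3e^(4t); 5/(s - 4)^2 ↔ 5t·e^(4t); -4/(s + 3) ↔ -4e^(-3t).

f(t) = 5*t*exp(4*t) - 3*exp(4*t) - 4*exp(-3*t)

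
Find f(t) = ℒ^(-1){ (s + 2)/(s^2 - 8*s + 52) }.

f(t) = exp(4*t)*sin(6*t) + exp(4*t)*cos(6*t)

Complete the square in the denominator: s^2 - 8*s + 52 = (s - 4)^2 + 6^2.
Split the numerator to match: s + 2 = 1·(s - 4) + 1·6.
Invert each term: 1·(s - 4)/((s - 4)^2 + 36) ↔ e^(4t)cos(6t); 1·6/((s - 4)^2 + 36) ↔ e^(4t)sin(6t).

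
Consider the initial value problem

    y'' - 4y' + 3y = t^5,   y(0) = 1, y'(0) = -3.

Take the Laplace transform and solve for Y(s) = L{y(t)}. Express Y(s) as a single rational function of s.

Transform both sides with L{·}.
The derivative rules (L{y''} = s^2 Y - s·y(0) - y'(0) and L{y'} = sY - y(0), with y(0) = 1, y'(0) = -3) turn the left side into (s^2 - 4*s + 3)Y - (s - 7).
The right side is L{t^5} = 120/s^6.
So (s^2 - 4*s + 3)Y = 120/s^6 + (s - 7).
Divide through and combine into a single rational function.

Y(s) = (s^7 - 7*s^6 + 120)/(s^8 - 4*s^7 + 3*s^6)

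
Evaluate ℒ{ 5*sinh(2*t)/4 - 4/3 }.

By linearity of the Laplace transform, transform each term separately.
L{-4/3} = (-4/3)/s; (5/4)·[L{sinh(2t)} = 2/(s^2 - 4)].

5/(2*(s^2 - 4)) - 4/(3*s)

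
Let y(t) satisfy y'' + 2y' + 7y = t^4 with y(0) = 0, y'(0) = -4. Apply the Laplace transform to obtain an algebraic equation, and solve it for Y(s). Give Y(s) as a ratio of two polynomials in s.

Laplace-transform each side.
The derivative rules (L{y''} = s^2 Y - s·y(0) - y'(0) and L{y'} = sY - y(0), with y(0) = 0, y'(0) = -4) turn the left side into (s^2 + 2*s + 7)Y - (-4).
The right side is L{t^4} = 24/s^5.
So (s^2 + 2*s + 7)Y = 24/s^5 + (-4).
Solve for Y(s) and write it as one ratio of polynomials.

Y(s) = (-4*s^5 + 24)/(s^7 + 2*s^6 + 7*s^5)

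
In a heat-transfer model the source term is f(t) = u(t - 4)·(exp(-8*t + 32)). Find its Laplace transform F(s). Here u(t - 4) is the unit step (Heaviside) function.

By the second shifting theorem, L{u(t - c)·g(t - c)} = e^(-cs)·G(s) with c = 4 and G(s) = L{g(t)}.
L{e^(-8t)} = 1/(s + 8).

F(s) = exp(-4*s)/(s + 8)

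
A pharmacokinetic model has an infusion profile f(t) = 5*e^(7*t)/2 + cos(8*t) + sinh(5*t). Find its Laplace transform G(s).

G(s) = s/(s^2 + 64) + 5/(s^2 - 25) + 5/(2*(s - 7))

By linearity of the Laplace transform, transform each term separately.
L{sinh(5t)} = 5/(s^2 - 25); L{cos(8t)} = s/(s^2 + 64); (5/2)·[L{e^(7t)} = 1/(s - 7)].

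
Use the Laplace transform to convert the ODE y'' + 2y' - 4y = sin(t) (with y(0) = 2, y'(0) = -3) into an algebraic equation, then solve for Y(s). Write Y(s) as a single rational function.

Y(s) = (2*s^3 + s^2 + 2*s + 2)/(s^4 + 2*s^3 - 3*s^2 + 2*s - 4)

Transform both sides with L{·}.
Using L{y''} = s^2 Y - s·y(0) - y'(0) and L{y'} = sY - y(0), with y(0) = 2, y'(0) = -3, the left side becomes (s^2 + 2*s - 4)Y - (2*s + 1).
The right side is L{sin(t)} = 1/(s^2 + 1).
So (s^2 + 2*s - 4)Y = 1/(s^2 + 1) + (2*s + 1).
Solve for Y(s) and write it as one ratio of polynomials.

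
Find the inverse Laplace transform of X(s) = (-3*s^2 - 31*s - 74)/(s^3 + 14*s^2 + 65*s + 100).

Factor the denominator: s^3 + 14*s^2 + 65*s + 100 = (s + 4)*(s + 5)^2.
Partial fraction decomposition gives [-5/(s + 5)] + [-6/(s + 5)^2] + [2/(s + 4)].
Invert each term: -5/(s + 5) ↔ -5e^(-5t); -6/(s + 5)^2 ↔ -6t·e^(-5t); 2/(s + 4) ↔ 2e^(-4t).

-6*t*exp(-5*t) + 2*exp(-4*t) - 5*exp(-5*t)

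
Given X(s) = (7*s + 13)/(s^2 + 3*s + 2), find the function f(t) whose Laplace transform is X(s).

Factor the denominator: s^2 + 3*s + 2 = (s + 1)*(s + 2).
Partial fraction decomposition gives [6/(s + 1)] + [1/(s + 2)].
Invert each term: 6/(s + 1) ↔ 6e^(-t); 1/(s + 2) ↔ e^(-2t).

f(t) = 6*exp(-t) + exp(-2*t)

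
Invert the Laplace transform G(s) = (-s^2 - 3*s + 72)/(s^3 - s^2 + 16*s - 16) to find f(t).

Factor the denominator: s^3 - s^2 + 16*s - 16 = (s - 1)*(s^2 + 16).
Partial fraction decomposition gives [4/(s - 1)] + [-5*s/(s^2 + 16)] + [-8/(s^2 + 16)].
Invert each term: 4/(s - 1) ↔ 4e^(t); -5·s/(s^2 + 16) ↔ -5cos(4t); -2·4/(s^2 + 16) ↔ -2sin(4t).

f(t) = 4*exp(t) - 2*sin(4*t) - 5*cos(4*t)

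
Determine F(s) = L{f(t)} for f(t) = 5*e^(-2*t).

L{5} = 5/s.
By the first shifting theorem, multiplying by e^(-2t) replaces s with s + 2.

F(s) = 5/(s + 2)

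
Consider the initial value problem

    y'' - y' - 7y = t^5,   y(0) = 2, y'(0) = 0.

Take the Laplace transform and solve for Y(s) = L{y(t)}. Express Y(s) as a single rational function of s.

Y(s) = (2*s^7 - 2*s^6 + 120)/(s^8 - s^7 - 7*s^6)

Take the Laplace transform of both sides.
With L{y''} = s^2 Y - s·y(0) - y'(0) and L{y'} = sY - y(0), with y(0) = 2, y'(0) = 0: the LHS transforms to (s^2 - s - 7)Y - (2*s - 2).
The right side is L{t^5} = 120/s^6.
So (s^2 - s - 7)Y = 120/s^6 + (2*s - 2).
Solve for Y(s) and write it as one ratio of polynomials.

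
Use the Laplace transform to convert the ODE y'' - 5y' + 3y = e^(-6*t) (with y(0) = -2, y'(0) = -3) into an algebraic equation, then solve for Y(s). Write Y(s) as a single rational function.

Apply the Laplace transform to the equation.
The derivative rules (L{y''} = s^2 Y - s·y(0) - y'(0) and L{y'} = sY - y(0), with y(0) = -2, y'(0) = -3) turn the left side into (s^2 - 5*s + 3)Y - (-2*s + 7).
The right side is L{e^(-6*t)} = 1/(s + 6).
So (s^2 - 5*s + 3)Y = 1/(s + 6) + (-2*s + 7).
Isolate Y and clear denominators.

Y(s) = (-2*s^2 - 5*s + 43)/(s^3 + s^2 - 27*s + 18)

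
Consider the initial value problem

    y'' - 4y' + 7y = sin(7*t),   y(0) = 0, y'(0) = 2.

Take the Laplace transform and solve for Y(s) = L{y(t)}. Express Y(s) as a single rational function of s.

Apply the Laplace transform to the equation.
The derivative rules (L{y''} = s^2 Y - s·y(0) - y'(0) and L{y'} = sY - y(0), with y(0) = 0, y'(0) = 2) turn the left side into (s^2 - 4*s + 7)Y - (2).
The right side is L{sin(7*t)} = 7/(s^2 + 49).
So (s^2 - 4*s + 7)Y = 7/(s^2 + 49) + (2).
Divide through and combine into a single rational function.

Y(s) = (2*s^2 + 105)/(s^4 - 4*s^3 + 56*s^2 - 196*s + 343)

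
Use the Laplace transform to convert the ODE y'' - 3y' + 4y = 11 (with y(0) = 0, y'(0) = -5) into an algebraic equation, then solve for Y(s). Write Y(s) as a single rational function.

Laplace-transform each side.
Using L{y''} = s^2 Y - s·y(0) - y'(0) and L{y'} = sY - y(0), with y(0) = 0, y'(0) = -5, the left side becomes (s^2 - 3*s + 4)Y - (-5).
The right side is L{11} = 11/s.
So (s^2 - 3*s + 4)Y = 11/s + (-5).
Isolate Y and clear denominators.

Y(s) = (-5*s + 11)/(s^3 - 3*s^2 + 4*s)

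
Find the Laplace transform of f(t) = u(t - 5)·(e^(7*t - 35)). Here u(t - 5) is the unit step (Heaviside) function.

By the second shifting theorem, L{u(t - c)·g(t - c)} = e^(-cs)·G(s) with c = 5 and G(s) = L{g(t)}.
L{e^(7t)} = 1/(s - 7).

exp(-5*s)/(s - 7)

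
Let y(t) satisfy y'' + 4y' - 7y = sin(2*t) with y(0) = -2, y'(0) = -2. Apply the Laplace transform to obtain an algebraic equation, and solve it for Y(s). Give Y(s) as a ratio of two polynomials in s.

Apply the Laplace transform to the equation.
Using L{y''} = s^2 Y - s·y(0) - y'(0) and L{y'} = sY - y(0), with y(0) = -2, y'(0) = -2, the left side becomes (s^2 + 4*s - 7)Y - (-2*s - 10).
The right side is L{sin(2*t)} = 2/(s^2 + 4).
So (s^2 + 4*s - 7)Y = 2/(s^2 + 4) + (-2*s - 10).
Isolate Y and clear denominators.

Y(s) = (-2*s^3 - 10*s^2 - 8*s - 38)/(s^4 + 4*s^3 - 3*s^2 + 16*s - 28)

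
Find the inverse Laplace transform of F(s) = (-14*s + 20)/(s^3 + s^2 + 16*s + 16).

Factor the denominator: s^3 + s^2 + 16*s + 16 = (s + 1)*(s^2 + 16).
Partial fraction decomposition gives [2/(s + 1)] + [-2*s/(s^2 + 16)] + [-12/(s^2 + 16)].
Invert each term: 2/(s + 1) ↔ 2e^(-t); -2·s/(s^2 + 16) ↔ -2cos(4t); -3·4/(s^2 + 16) ↔ -3sin(4t).

-3*sin(4*t) - 2*cos(4*t) + 2*exp(-t)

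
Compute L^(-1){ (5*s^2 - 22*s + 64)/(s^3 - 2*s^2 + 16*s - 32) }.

Factor the denominator: s^3 - 2*s^2 + 16*s - 32 = (s - 2)*(s^2 + 16).
Partial fraction decomposition gives [2/(s - 2)] + [3*s/(s^2 + 16)] + [-16/(s^2 + 16)].
Invert each term: 2/(s - 2) ↔ 2e^(2t); 3·s/(s^2 + 16) ↔ 3cos(4t); -4·4/(s^2 + 16) ↔ -4sin(4t).

2*exp(2*t) - 4*sin(4*t) + 3*cos(4*t)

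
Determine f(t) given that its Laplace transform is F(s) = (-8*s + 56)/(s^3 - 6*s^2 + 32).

f(t) = 4*t*exp(4*t) - 2*exp(4*t) + 2*exp(-2*t)

Factor the denominator: s^3 - 6*s^2 + 32 = (s - 4)^2*(s + 2).
Partial fraction decomposition gives [-2/(s - 4)] + [4/(s - 4)^2] + [2/(s + 2)].
Invert each term: -2/(s - 4) ↔ -2e^(4t); 4/(s - 4)^2 ↔ 4t·e^(4t); 2/(s + 2) ↔ 2e^(-2t).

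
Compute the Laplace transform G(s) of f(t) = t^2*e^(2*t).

L{e^(2t)} = 1/(s - 2).
Then apply L{t^2·g(t)} = (-1)^2 d^2/ds^2[H(s)] with H(s) = 1/(s - 2):
differentiating 2 times and applying the sign gives 2/(s - 2)^3.

G(s) = 2/(s - 2)^3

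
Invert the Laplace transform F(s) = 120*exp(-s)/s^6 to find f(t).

The factor e^(-s) signals a time shift by c = 1 (second shifting theorem).
L{t^5} = 5!/s^6 = 120/s^6, so L^-1{120/s^6} = t^5.
Hence the inverse is u(t - 1) times that function evaluated at t - 1.

f(t) = Heaviside(t - 1)*((t - 1)^5)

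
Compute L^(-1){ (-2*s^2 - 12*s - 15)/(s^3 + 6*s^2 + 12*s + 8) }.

t^2*exp(-2*t)/2 - 4*t*exp(-2*t) - 2*exp(-2*t)

Factor the denominator: s^3 + 6*s^2 + 12*s + 8 = (s + 2)^3.
Partial fraction decomposition gives [-2/(s + 2)] + [-4/(s + 2)^2] + [(s + 2)^(-3)].
Invert each term: -2/(s + 2) ↔ -2e^(-2t); -4/(s + 2)^2 ↔ -4t·e^(-2t); 1/(s + 2)^3 ↔ (1/2)t^2·e^(-2t).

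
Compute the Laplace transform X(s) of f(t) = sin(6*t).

L{sin(6t)} = 6/(s^2 + 36).

X(s) = 6/(s^2 + 36)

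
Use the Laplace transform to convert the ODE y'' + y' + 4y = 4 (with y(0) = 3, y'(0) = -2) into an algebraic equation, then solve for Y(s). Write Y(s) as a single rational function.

Laplace-transform each side.
The derivative rules (L{y''} = s^2 Y - s·y(0) - y'(0) and L{y'} = sY - y(0), with y(0) = 3, y'(0) = -2) turn the left side into (s^2 + s + 4)Y - (3*s + 1).
The right side is L{4} = 4/s.
So (s^2 + s + 4)Y = 4/s + (3*s + 1).
Isolate Y and clear denominators.

Y(s) = (3*s^2 + s + 4)/(s^3 + s^2 + 4*s)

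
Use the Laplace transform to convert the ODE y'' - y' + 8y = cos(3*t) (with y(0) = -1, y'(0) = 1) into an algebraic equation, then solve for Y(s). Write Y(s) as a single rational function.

Take the Laplace transform of both sides.
With L{y''} = s^2 Y - s·y(0) - y'(0) and L{y'} = sY - y(0), with y(0) = -1, y'(0) = 1: the LHS transforms to (s^2 - s + 8)Y - (-s + 2).
The right side is L{cos(3*t)} = s/(s^2 + 9).
So (s^2 - s + 8)Y = s/(s^2 + 9) + (-s + 2).
Solve for Y(s) and write it as one ratio of polynomials.

Y(s) = (-s^3 + 2*s^2 - 8*s + 18)/(s^4 - s^3 + 17*s^2 - 9*s + 72)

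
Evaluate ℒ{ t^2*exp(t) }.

L{e^(t)} = 1/(s - 1).
Then apply L{t^2·g(t)} = (-1)^2 d^2/ds^2[G(s)] with G(s) = 1/(s - 1):
differentiating 2 times and applying the sign gives 2/(s - 1)^3.

2/(s - 1)^3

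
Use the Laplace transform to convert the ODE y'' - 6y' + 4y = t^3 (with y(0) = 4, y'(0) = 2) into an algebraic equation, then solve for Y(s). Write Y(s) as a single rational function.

Y(s) = (4*s^5 - 22*s^4 + 6)/(s^6 - 6*s^5 + 4*s^4)

Transform both sides with L{·}.
The derivative rules (L{y''} = s^2 Y - s·y(0) - y'(0) and L{y'} = sY - y(0), with y(0) = 4, y'(0) = 2) turn the left side into (s^2 - 6*s + 4)Y - (4*s - 22).
The right side is L{t^3} = 6/s^4.
So (s^2 - 6*s + 4)Y = 6/s^4 + (4*s - 22).
Solve for Y(s) and write it as one ratio of polynomials.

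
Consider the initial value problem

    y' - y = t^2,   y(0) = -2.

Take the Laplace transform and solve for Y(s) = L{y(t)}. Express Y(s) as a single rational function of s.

Y(s) = (-2*s^2 - 2*s - 2)/s^3

Transform both sides with L{·}.
With L{y'} = sY - y(0) = sY - (-2): the LHS transforms to (s - 1)Y - (-2).
The right side is L{t^2} = 2/s^3.
So (s - 1)Y = 2/s^3 + (-2).
Isolate Y and clear denominators.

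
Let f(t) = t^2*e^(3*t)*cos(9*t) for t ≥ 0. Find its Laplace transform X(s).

L{cos(9t)} = s/(s^2 + 81).
Multiplying by e^(3t) shifts s → s - 3, so L{e^(3*t)*cos(9*t)} = (s - 3)/((s - 3)^2 + 81).
Then apply L{t^2·g(t)} = (-1)^2 d^2/ds^2[G(s)] with G(s) = (s - 3)/((s - 3)^2 + 81):
differentiating 2 times and applying the sign gives 2*(s - 3)*(s^2 - 6*s - 234)/(s^2 - 6*s + 90)^3.

X(s) = 2*(s - 3)*(s^2 - 6*s - 234)/(s^2 - 6*s + 90)^3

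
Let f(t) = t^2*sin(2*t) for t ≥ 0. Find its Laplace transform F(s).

F(s) = 4*(3*s^2 - 4)/(s^2 + 4)^3

L{sin(2t)} = 2/(s^2 + 4).
Then apply L{t^2·g(t)} = (-1)^2 d^2/ds^2[G(s)] with G(s) = 2/(s^2 + 4):
differentiating 2 times and applying the sign gives 4*(3*s^2 - 4)/(s^2 + 4)^3.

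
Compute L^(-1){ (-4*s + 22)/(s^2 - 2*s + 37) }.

3*exp(t)*sin(6*t) - 4*exp(t)*cos(6*t)

Complete the square in the denominator: s^2 - 2*s + 37 = (s - 1)^2 + 6^2.
Split the numerator to match: -4*s + 22 = -4·(s - 1) + 3·6.
Invert each term: -4·(s - 1)/((s - 1)^2 + 36) ↔ -4e^(t)cos(6t); 3·6/((s - 1)^2 + 36) ↔ 3e^(t)sin(6t).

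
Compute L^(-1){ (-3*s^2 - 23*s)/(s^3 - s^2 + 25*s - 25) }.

-exp(t) - 5*sin(5*t) - 2*cos(5*t)

Factor the denominator: s^3 - s^2 + 25*s - 25 = (s - 1)*(s^2 + 25).
Partial fraction decomposition gives [-1/(s - 1)] + [-2*s/(s^2 + 25)] + [-25/(s^2 + 25)].
Invert each term: -1/(s - 1) ↔ -e^(t); -2·s/(s^2 + 25) ↔ -2cos(5t); -5·5/(s^2 + 25) ↔ -5sin(5t).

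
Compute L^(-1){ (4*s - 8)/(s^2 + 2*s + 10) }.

Complete the square in the denominator: s^2 + 2*s + 10 = (s + 1)^2 + 3^2.
Split the numerator to match: 4*s - 8 = 4·(s + 1) - 4·3.
Invert each term: 4·(s + 1)/((s + 1)^2 + 9) ↔ 4e^(-t)cos(3t); -4·3/((s + 1)^2 + 9) ↔ -4e^(-t)sin(3t).

-4*exp(-t)*sin(3*t) + 4*exp(-t)*cos(3*t)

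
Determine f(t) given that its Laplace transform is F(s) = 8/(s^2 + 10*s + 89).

Rewrite the denominator: s^2 + 10*s + 89 = (s + 5)^2 + 64.
The form in (s + 5) signals a first-shifting-theorem factor e^(-5t).
Since L{sin(8t)} = 8/(s^2 + 64), the inverse is exp(-5*t)*sin(8*t).

f(t) = exp(-5*t)*sin(8*t)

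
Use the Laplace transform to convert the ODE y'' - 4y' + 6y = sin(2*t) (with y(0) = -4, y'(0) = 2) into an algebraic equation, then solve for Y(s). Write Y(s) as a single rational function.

Y(s) = (-4*s^3 + 18*s^2 - 16*s + 74)/(s^4 - 4*s^3 + 10*s^2 - 16*s + 24)

Laplace-transform each side.
With L{y''} = s^2 Y - s·y(0) - y'(0) and L{y'} = sY - y(0), with y(0) = -4, y'(0) = 2: the LHS transforms to (s^2 - 4*s + 6)Y - (-4*s + 18).
The right side is L{sin(2*t)} = 2/(s^2 + 4).
So (s^2 - 4*s + 6)Y = 2/(s^2 + 4) + (-4*s + 18).
Solve for Y(s) and write it as one ratio of polynomials.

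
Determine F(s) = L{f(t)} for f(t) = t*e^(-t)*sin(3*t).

L{sin(3t)} = 3/(s^2 + 9).
Multiplying by e^(-t) shifts s → s + 1, so L{e^(-t)*sin(3*t)} = 3/((s + 1)^2 + 9).
Then apply L{t·g(t)} = -d/ds[G(s)] with G(s) = 3/((s + 1)^2 + 9):
differentiating 1 time and applying the sign gives 6*(s + 1)/(s^2 + 2*s + 10)^2.

F(s) = 6*(s + 1)/(s^2 + 2*s + 10)^2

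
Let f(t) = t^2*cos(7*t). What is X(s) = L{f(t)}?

X(s) = 2*s*(s^2 - 147)/(s^2 + 49)^3

L{cos(7t)} = s/(s^2 + 49).
Then apply L{t^2·g(t)} = (-1)^2 d^2/ds^2[G(s)] with G(s) = s/(s^2 + 49):
differentiating 2 times and applying the sign gives 2*s*(s^2 - 147)/(s^2 + 49)^3.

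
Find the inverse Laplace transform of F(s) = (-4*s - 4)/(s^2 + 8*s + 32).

3*exp(-4*t)*sin(4*t) - 4*exp(-4*t)*cos(4*t)

Complete the square in the denominator: s^2 + 8*s + 32 = (s + 4)^2 + 4^2.
Split the numerator to match: -4*s - 4 = -4·(s + 4) + 3·4.
Invert each term: -4·(s + 4)/((s + 4)^2 + 16) ↔ -4e^(-4t)cos(4t); 3·4/((s + 4)^2 + 16) ↔ 3e^(-4t)sin(4t).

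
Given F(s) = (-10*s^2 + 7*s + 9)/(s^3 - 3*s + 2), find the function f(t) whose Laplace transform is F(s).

f(t) = 2*t*exp(t) - 5*exp(t) - 5*exp(-2*t)

Factor the denominator: s^3 - 3*s + 2 = (s - 1)^2*(s + 2).
Partial fraction decomposition gives [-5/(s - 1)] + [2/(s - 1)^2] + [-5/(s + 2)].
Invert each term: -5/(s - 1) ↔ -5e^(t); 2/(s - 1)^2 ↔ 2t·e^(t); -5/(s + 2) ↔ -5e^(-2t).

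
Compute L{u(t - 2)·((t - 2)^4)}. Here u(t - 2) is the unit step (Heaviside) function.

24*exp(-2*s)/s^5

By the second shifting theorem, L{u(t - c)·g(t - c)} = e^(-cs)·G(s) with c = 2 and G(s) = L{g(t)}.
L{t^4} = 4!/s^5 = 24/s^5.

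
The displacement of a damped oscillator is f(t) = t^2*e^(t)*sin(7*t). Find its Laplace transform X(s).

X(s) = 14*(3*s^2 - 6*s - 46)/(s^2 - 2*s + 50)^3

L{sin(7t)} = 7/(s^2 + 49).
Multiplying by e^(t) shifts s → s - 1, so L{e^(t)*sin(7*t)} = 7/((s - 1)^2 + 49).
Then apply L{t^2·g(t)} = (-1)^2 d^2/ds^2[G(s)] with G(s) = 7/((s - 1)^2 + 49):
differentiating 2 times and applying the sign gives 14*(3*s^2 - 6*s - 46)/(s^2 - 2*s + 50)^3.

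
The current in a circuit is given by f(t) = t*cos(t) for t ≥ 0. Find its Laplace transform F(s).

F(s) = (s - 1)*(s + 1)/(s^2 + 1)^2

L{cos(t)} = s/(s^2 + 1).
Then apply L{t·g(t)} = -d/ds[G(s)] with G(s) = s/(s^2 + 1):
differentiating 1 time and applying the sign gives (s - 1)*(s + 1)/(s^2 + 1)^2.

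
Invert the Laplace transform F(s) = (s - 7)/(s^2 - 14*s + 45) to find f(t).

f(t) = exp(7*t)*cosh(2*t)

Rewrite the denominator: s^2 - 14*s + 45 = (s - 7)^2 - 4.
The form in (s - 7) signals a first-shifting-theorem factor e^(7t).
Since L{cosh(2t)} = s/(s^2 - 4), the inverse is exp(7*t)*cosh(2*t).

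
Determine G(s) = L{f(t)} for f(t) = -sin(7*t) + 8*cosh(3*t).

G(s) = 8*s/(s^2 - 9) - 7/(s^2 + 49)

Apply the Laplace transform termwise.
(-1)·[L{sin(7t)} = 7/(s^2 + 49)]; (8)·[L{cosh(3t)} = s/(s^2 - 9)].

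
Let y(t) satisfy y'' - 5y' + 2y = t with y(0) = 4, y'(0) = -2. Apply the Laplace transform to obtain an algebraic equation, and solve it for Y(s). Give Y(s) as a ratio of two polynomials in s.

Y(s) = (4*s^3 - 22*s^2 + 1)/(s^4 - 5*s^3 + 2*s^2)

Transform both sides with L{·}.
With L{y''} = s^2 Y - s·y(0) - y'(0) and L{y'} = sY - y(0), with y(0) = 4, y'(0) = -2: the LHS transforms to (s^2 - 5*s + 2)Y - (4*s - 22).
The right side is L{t} = s^(-2).
So (s^2 - 5*s + 2)Y = s^(-2) + (4*s - 22).
Isolate Y and clear denominators.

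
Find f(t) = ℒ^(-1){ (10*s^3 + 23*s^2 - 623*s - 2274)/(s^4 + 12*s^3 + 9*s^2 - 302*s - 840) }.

Factor the denominator: s^4 + 12*s^3 + 9*s^2 - 302*s - 840 = (s - 5)*(s + 4)*(s + 6)*(s + 7).
Partial fraction decomposition gives [6/(s + 6)] + [6/(s + 7)] + [1/(s + 4)] + [-3/(s - 5)].
Invert each term: 6/(s + 6) ↔ 6e^(-6t); 6/(s + 7) ↔ 6e^(-7t); 1/(s + 4) ↔ e^(-4t); -3/(s - 5) ↔ -3e^(5t).

f(t) = -3*exp(5*t) + exp(-4*t) + 6*exp(-6*t) + 6*exp(-7*t)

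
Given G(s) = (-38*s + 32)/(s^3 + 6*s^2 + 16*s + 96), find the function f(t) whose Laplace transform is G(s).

f(t) = -2*sin(4*t) - 5*cos(4*t) + 5*exp(-6*t)

Factor the denominator: s^3 + 6*s^2 + 16*s + 96 = (s + 6)*(s^2 + 16).
Partial fraction decomposition gives [5/(s + 6)] + [-5*s/(s^2 + 16)] + [-8/(s^2 + 16)].
Invert each term: 5/(s + 6) ↔ 5e^(-6t); -5·s/(s^2 + 16) ↔ -5cos(4t); -2·4/(s^2 + 16) ↔ -2sin(4t).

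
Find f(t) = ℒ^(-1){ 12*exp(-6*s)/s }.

The factor e^(-6s) signals a time shift by c = 6 (second shifting theorem).
L{12} = 12/s, so L^-1{12/s} = 12.
Hence the inverse is u(t - 6) times that function evaluated at t - 6.

f(t) = Heaviside(t - 6)*(12)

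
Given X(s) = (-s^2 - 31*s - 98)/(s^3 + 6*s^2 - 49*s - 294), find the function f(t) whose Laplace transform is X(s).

Factor the denominator: s^3 + 6*s^2 - 49*s - 294 = (s - 7)*(s + 6)*(s + 7).
Partial fraction decomposition gives [-4/(s + 6)] + [-2/(s - 7)] + [5/(s + 7)].
Invert each term: -4/(s + 6) ↔ -4e^(-6t); -2/(s - 7) ↔ -2e^(7t); 5/(s + 7) ↔ 5e^(-7t).

f(t) = -2*exp(7*t) - 4*exp(-6*t) + 5*exp(-7*t)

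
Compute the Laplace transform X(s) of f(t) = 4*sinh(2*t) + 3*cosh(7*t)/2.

By linearity of the Laplace transform, transform each term separately.
(4)·[L{sinh(2t)} = 2/(s^2 - 4)]; (3/2)·[L{cosh(7t)} = s/(s^2 - 49)].

X(s) = 3*s/(2*(s^2 - 49)) + 8/(s^2 - 4)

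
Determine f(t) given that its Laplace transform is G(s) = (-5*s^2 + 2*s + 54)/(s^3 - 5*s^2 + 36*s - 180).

f(t) = -exp(5*t) - 3*sin(6*t) - 4*cos(6*t)

Factor the denominator: s^3 - 5*s^2 + 36*s - 180 = (s - 5)*(s^2 + 36).
Partial fraction decomposition gives [-1/(s - 5)] + [-4*s/(s^2 + 36)] + [-18/(s^2 + 36)].
Invert each term: -1/(s - 5) ↔ -e^(5t); -4·s/(s^2 + 36) ↔ -4cos(6t); -3·6/(s^2 + 36) ↔ -3sin(6t).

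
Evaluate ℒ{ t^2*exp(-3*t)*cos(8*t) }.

L{cos(8t)} = s/(s^2 + 64).
Multiplying by e^(-3t) shifts s → s + 3, so L{exp(-3*t)*cos(8*t)} = (s + 3)/((s + 3)^2 + 64).
Then apply L{t^2·g(t)} = (-1)^2 d^2/ds^2[G(s)] with G(s) = (s + 3)/((s + 3)^2 + 64):
differentiating 2 times and applying the sign gives 2*(s + 3)*(s^2 + 6*s - 183)/(s^2 + 6*s + 73)^3.

2*(s + 3)*(s^2 + 6*s - 183)/(s^2 + 6*s + 73)^3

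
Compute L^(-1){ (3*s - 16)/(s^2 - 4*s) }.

-exp(4*t) + 4

Factor the denominator: s^2 - 4*s = s*(s - 4).
Partial fraction decomposition gives [4/s] + [-1/(s - 4)].
Invert each term: 4/(s - 0) ↔ 4e^(0t); -1/(s - 4) ↔ -e^(4t).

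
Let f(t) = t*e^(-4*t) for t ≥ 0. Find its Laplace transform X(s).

X(s) = (s + 4)^(-2)

L{e^(-4t)} = 1/(s + 4).
Then apply L{t·g(t)} = -d/ds[G(s)] with G(s) = 1/(s + 4):
differentiating 1 time and applying the sign gives (s + 4)^(-2).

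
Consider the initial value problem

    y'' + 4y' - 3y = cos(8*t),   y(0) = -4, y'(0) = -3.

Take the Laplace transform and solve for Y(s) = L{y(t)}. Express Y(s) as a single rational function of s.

Y(s) = (-4*s^3 - 19*s^2 - 255*s - 1216)/(s^4 + 4*s^3 + 61*s^2 + 256*s - 192)

Laplace-transform each side.
With L{y''} = s^2 Y - s·y(0) - y'(0) and L{y'} = sY - y(0), with y(0) = -4, y'(0) = -3: the LHS transforms to (s^2 + 4*s - 3)Y - (-4*s - 19).
The right side is L{cos(8*t)} = s/(s^2 + 64).
So (s^2 + 4*s - 3)Y = s/(s^2 + 64) + (-4*s - 19).
Solve for Y(s) and write it as one ratio of polynomials.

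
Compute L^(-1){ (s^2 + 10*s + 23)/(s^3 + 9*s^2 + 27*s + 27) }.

Factor the denominator: s^3 + 9*s^2 + 27*s + 27 = (s + 3)^3.
Partial fraction decomposition gives [1/(s + 3)] + [4/(s + 3)^2] + [2/(s + 3)^3].
Invert each term: 1/(s + 3) ↔ e^(-3t); 4/(s + 3)^2 ↔ 4t·e^(-3t); 2/(s + 3)^3 ↔ (1)t^2·e^(-3t).

t^2*exp(-3*t) + 4*t*exp(-3*t) + exp(-3*t)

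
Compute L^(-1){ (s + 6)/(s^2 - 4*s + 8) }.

Complete the square in the denominator: s^2 - 4*s + 8 = (s - 2)^2 + 2^2.
Split the numerator to match: s + 6 = 1·(s - 2) + 4·2.
Invert each term: 1·(s - 2)/((s - 2)^2 + 4) ↔ e^(2t)cos(2t); 4·2/((s - 2)^2 + 4) ↔ 4e^(2t)sin(2t).

4*exp(2*t)*sin(2*t) + exp(2*t)*cos(2*t)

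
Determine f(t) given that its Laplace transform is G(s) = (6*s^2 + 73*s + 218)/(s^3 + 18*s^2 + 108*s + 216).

f(t) = -2*t^2*exp(-6*t) + t*exp(-6*t) + 6*exp(-6*t)

Factor the denominator: s^3 + 18*s^2 + 108*s + 216 = (s + 6)^3.
Partial fraction decomposition gives [6/(s + 6)] + [(s + 6)^(-2)] + [-4/(s + 6)^3].
Invert each term: 6/(s + 6) ↔ 6e^(-6t); 1/(s + 6)^2 ↔ t·e^(-6t); -4/(s + 6)^3 ↔ (-2)t^2·e^(-6t).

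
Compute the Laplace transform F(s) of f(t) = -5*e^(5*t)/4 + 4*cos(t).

F(s) = 4*s/(s^2 + 1) - 5/(4*(s - 5))

Apply the Laplace transform termwise.
(-5/4)·[L{e^(5t)} = 1/(s - 5)]; (4)·[L{cos(t)} = s/(s^2 + 1)].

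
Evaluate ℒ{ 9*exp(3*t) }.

L{9} = 9/s.
By the first shifting theorem, multiplying by e^(3t) replaces s with s - 3.

9/(s - 3)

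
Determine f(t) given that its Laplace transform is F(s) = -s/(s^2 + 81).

f(t) = -cos(9*t)

Since L{cos(9t)} = s/(s^2 + 81), the inverse is cos(9*t), scaled by -1.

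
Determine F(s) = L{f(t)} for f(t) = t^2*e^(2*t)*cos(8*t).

L{cos(8t)} = s/(s^2 + 64).
Multiplying by e^(2t) shifts s → s - 2, so L{e^(2*t)*cos(8*t)} = (s - 2)/((s - 2)^2 + 64).
Then apply L{t^2·g(t)} = (-1)^2 d^2/ds^2[G(s)] with G(s) = (s - 2)/((s - 2)^2 + 64):
differentiating 2 times and applying the sign gives 2*(s - 2)*(s^2 - 4*s - 188)/(s^2 - 4*s + 68)^3.

F(s) = 2*(s - 2)*(s^2 - 4*s - 188)/(s^2 - 4*s + 68)^3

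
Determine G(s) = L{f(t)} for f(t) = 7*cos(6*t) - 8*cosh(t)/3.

G(s) = 7*s/(s^2 + 36) - 8*s/(3*(s^2 - 1))

The transform is linear, so treat each term independently.
(7)·[L{cos(6t)} = s/(s^2 + 36)]; (-8/3)·[L{cosh(t)} = s/(s^2 - 1)].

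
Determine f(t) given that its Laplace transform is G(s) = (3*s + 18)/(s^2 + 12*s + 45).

Rewrite the denominator: s^2 + 12*s + 45 = (s + 6)^2 + 9.
The form in (s + 6) signals a first-shifting-theorem factor e^(-6t).
Since L{cos(3t)} = s/(s^2 + 9), the inverse is e^(-6*t)*cos(3*t), scaled by 3.

f(t) = 3*exp(-6*t)*cos(3*t)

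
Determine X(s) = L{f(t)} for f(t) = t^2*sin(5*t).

L{sin(5t)} = 5/(s^2 + 25).
Then apply L{t^2·g(t)} = (-1)^2 d^2/ds^2[G(s)] with G(s) = 5/(s^2 + 25):
differentiating 2 times and applying the sign gives 10*(3*s^2 - 25)/(s^2 + 25)^3.

X(s) = 10*(3*s^2 - 25)/(s^2 + 25)^3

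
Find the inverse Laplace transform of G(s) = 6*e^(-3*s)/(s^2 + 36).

The factor e^(-3s) signals a time shift by c = 3 (second shifting theorem).
L{sin(6t)} = 6/(s^2 + 36), so L^-1{6/(s^2 + 36)} = sin(6*t).
Hence the inverse is u(t - 3) times that function evaluated at t - 3.

Heaviside(t - 3)*(sin(6*t - 18))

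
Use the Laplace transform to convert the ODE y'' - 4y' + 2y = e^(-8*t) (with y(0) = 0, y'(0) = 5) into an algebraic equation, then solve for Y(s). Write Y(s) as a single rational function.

Y(s) = (5*s + 41)/(s^3 + 4*s^2 - 30*s + 16)

Laplace-transform each side.
Using L{y''} = s^2 Y - s·y(0) - y'(0) and L{y'} = sY - y(0), with y(0) = 0, y'(0) = 5, the left side becomes (s^2 - 4*s + 2)Y - (5).
The right side is L{e^(-8*t)} = 1/(s + 8).
So (s^2 - 4*s + 2)Y = 1/(s + 8) + (5).
Isolate Y and clear denominators.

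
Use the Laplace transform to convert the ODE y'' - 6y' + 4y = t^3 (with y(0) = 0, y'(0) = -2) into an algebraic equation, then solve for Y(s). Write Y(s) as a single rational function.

Take the Laplace transform of both sides.
Using L{y''} = s^2 Y - s·y(0) - y'(0) and L{y'} = sY - y(0), with y(0) = 0, y'(0) = -2, the left side becomes (s^2 - 6*s + 4)Y - (-2).
The right side is L{t^3} = 6/s^4.
So (s^2 - 6*s + 4)Y = 6/s^4 + (-2).
Isolate Y and clear denominators.

Y(s) = (-2*s^4 + 6)/(s^6 - 6*s^5 + 4*s^4)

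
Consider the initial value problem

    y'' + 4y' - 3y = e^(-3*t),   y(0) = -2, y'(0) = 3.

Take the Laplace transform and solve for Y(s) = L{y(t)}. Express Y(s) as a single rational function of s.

Take the Laplace transform of both sides.
Using L{y''} = s^2 Y - s·y(0) - y'(0) and L{y'} = sY - y(0), with y(0) = -2, y'(0) = 3, the left side becomes (s^2 + 4*s - 3)Y - (-2*s - 5).
The right side is L{e^(-3*t)} = 1/(s + 3).
So (s^2 + 4*s - 3)Y = 1/(s + 3) + (-2*s - 5).
Divide through and combine into a single rational function.

Y(s) = (-2*s^2 - 11*s - 14)/(s^3 + 7*s^2 + 9*s - 9)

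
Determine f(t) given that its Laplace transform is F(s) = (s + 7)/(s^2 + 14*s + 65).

f(t) = exp(-7*t)*cos(4*t)

Rewrite the denominator: s^2 + 14*s + 65 = (s + 7)^2 + 16.
The form in (s + 7) signals a first-shifting-theorem factor e^(-7t).
Since L{cos(4t)} = s/(s^2 + 16), the inverse is e^(-7*t)*cos(4*t).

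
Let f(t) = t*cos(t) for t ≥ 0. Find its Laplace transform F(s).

L{cos(t)} = s/(s^2 + 1).
Then apply L{t·g(t)} = -d/ds[G(s)] with G(s) = s/(s^2 + 1):
differentiating 1 time and applying the sign gives (s - 1)*(s + 1)/(s^2 + 1)^2.

F(s) = (s - 1)*(s + 1)/(s^2 + 1)^2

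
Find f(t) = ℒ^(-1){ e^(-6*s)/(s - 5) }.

The factor e^(-6s) signals a time shift by c = 6 (second shifting theorem).
L{e^(5t)} = 1/(s - 5), so L^-1{1/(s - 5)} = e^(5*t).
Hence the inverse is u(t - 6) times that function evaluated at t - 6.

f(t) = Heaviside(t - 6)*(exp(5*t - 30))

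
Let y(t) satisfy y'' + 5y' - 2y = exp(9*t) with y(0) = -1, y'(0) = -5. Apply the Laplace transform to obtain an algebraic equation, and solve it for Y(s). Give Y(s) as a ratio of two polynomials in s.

Y(s) = (-s^2 - s + 91)/(s^3 - 4*s^2 - 47*s + 18)

Laplace-transform each side.
Using L{y''} = s^2 Y - s·y(0) - y'(0) and L{y'} = sY - y(0), with y(0) = -1, y'(0) = -5, the left side becomes (s^2 + 5*s - 2)Y - (-s - 10).
The right side is L{exp(9*t)} = 1/(s - 9).
So (s^2 + 5*s - 2)Y = 1/(s - 9) + (-s - 10).
Isolate Y and clear denominators.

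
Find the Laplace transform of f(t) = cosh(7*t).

L{cosh(7t)} = s/(s^2 - 49).

s/(s^2 - 49)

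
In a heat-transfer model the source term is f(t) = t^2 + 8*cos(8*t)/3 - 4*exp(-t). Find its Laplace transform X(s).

The transform is linear, so treat each term independently.
L{t^2} = 2!/s^3 = 2/s^3; (8/3)·[L{cos(8t)} = s/(s^2 + 64)]; (-4)·[L{e^(-t)} = 1/(s + 1)].

X(s) = 8*s/(3*(s^2 + 64)) - 4/(s + 1) + 2/s^3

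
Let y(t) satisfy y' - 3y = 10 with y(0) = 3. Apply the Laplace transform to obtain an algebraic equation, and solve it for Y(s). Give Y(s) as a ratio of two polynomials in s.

Y(s) = (3*s + 10)/(s^2 - 3*s)

Apply the Laplace transform to the equation.
Using L{y'} = sY - y(0) = sY - 3, the left side becomes (s - 3)Y - (3).
The right side is L{10} = 10/s.
So (s - 3)Y = 10/s + (3).
Solve for Y(s) and write it as one ratio of polynomials.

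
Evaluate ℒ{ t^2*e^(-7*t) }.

L{e^(-7t)} = 1/(s + 7).
Then apply L{t^2·g(t)} = (-1)^2 d^2/ds^2[G(s)] with G(s) = 1/(s + 7):
differentiating 2 times and applying the sign gives 2/(s + 7)^3.

2/(s + 7)^3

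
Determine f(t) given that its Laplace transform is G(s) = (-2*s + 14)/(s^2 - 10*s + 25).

Factor the denominator: s^2 - 10*s + 25 = (s - 5)^2.
Partial fraction decomposition gives [-2/(s - 5)] + [4/(s - 5)^2].
Invert each term: -2/(s - 5) ↔ -2e^(5t); 4/(s - 5)^2 ↔ 4t·e^(5t).

f(t) = 4*t*exp(5*t) - 2*exp(5*t)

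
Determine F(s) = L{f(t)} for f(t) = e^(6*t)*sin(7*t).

L{sin(7t)} = 7/(s^2 + 49).
By the first shifting theorem, multiplying by e^(6t) replaces s with s - 6.

F(s) = 7/((s - 6)^2 + 49)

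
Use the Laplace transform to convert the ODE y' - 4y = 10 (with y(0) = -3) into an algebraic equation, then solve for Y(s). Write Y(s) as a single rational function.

Apply the Laplace transform to the equation.
Using L{y'} = sY - y(0) = sY - (-3), the left side becomes (s - 4)Y - (-3).
The right side is L{10} = 10/s.
So (s - 4)Y = 10/s + (-3).
Divide through and combine into a single rational function.

Y(s) = (-3*s + 10)/(s^2 - 4*s)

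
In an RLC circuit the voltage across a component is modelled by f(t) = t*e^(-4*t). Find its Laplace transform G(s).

L{e^(-4t)} = 1/(s + 4).
Then apply L{t·g(t)} = -d/ds[H(s)] with H(s) = 1/(s + 4):
differentiating 1 time and applying the sign gives (s + 4)^(-2).

G(s) = (s + 4)^(-2)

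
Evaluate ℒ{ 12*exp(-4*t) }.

L{12} = 12/s.
By the first shifting theorem, multiplying by e^(-4t) replaces s with s + 4.

12/(s + 4)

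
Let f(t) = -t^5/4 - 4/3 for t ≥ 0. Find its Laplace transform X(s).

X(s) = -4/(3*s) - 30/s^6

The transform is linear, so treat each term independently.
(-1/4)·[L{t^5} = 5!/s^6 = 120/s^6]; L{-4/3} = (-4/3)/s.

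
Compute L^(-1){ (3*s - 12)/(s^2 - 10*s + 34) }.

exp(5*t)*sin(3*t) + 3*exp(5*t)*cos(3*t)

Complete the square in the denominator: s^2 - 10*s + 34 = (s - 5)^2 + 3^2.
Split the numerator to match: 3*s - 12 = 3·(s - 5) + 1·3.
Invert each term: 3·(s - 5)/((s - 5)^2 + 9) ↔ 3e^(5t)cos(3t); 1·3/((s - 5)^2 + 9) ↔ e^(5t)sin(3t).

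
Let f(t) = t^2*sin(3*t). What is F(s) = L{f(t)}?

F(s) = 18*(s^2 - 3)/(s^2 + 9)^3

L{sin(3t)} = 3/(s^2 + 9).
Then apply L{t^2·g(t)} = (-1)^2 d^2/ds^2[G(s)] with G(s) = 3/(s^2 + 9):
differentiating 2 times and applying the sign gives 18*(s^2 - 3)/(s^2 + 9)^3.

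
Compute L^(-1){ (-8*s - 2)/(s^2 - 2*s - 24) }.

Factor the denominator: s^2 - 2*s - 24 = (s - 6)*(s + 4).
Partial fraction decomposition gives [-3/(s + 4)] + [-5/(s - 6)].
Invert each term: -3/(s + 4) ↔ -3e^(-4t); -5/(s - 6) ↔ -5e^(6t).

-5*exp(6*t) - 3*exp(-4*t)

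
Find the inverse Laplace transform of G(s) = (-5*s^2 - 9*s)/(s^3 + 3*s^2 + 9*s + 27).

Factor the denominator: s^3 + 3*s^2 + 9*s + 27 = (s + 3)*(s^2 + 9).
Partial fraction decomposition gives [-1/(s + 3)] + [-4*s/(s^2 + 9)] + [3/(s^2 + 9)].
Invert each term: -1/(s + 3) ↔ -e^(-3t); -4·s/(s^2 + 9) ↔ -4cos(3t); 1·3/(s^2 + 9) ↔ sin(3t).

sin(3*t) - 4*cos(3*t) - exp(-3*t)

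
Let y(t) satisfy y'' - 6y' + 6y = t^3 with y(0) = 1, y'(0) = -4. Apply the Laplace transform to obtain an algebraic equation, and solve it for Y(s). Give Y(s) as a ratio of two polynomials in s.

Laplace-transform each side.
The derivative rules (L{y''} = s^2 Y - s·y(0) - y'(0) and L{y'} = sY - y(0), with y(0) = 1, y'(0) = -4) turn the left side into (s^2 - 6*s + 6)Y - (s - 10).
The right side is L{t^3} = 6/s^4.
So (s^2 - 6*s + 6)Y = 6/s^4 + (s - 10).
Isolate Y and clear denominators.

Y(s) = (s^5 - 10*s^4 + 6)/(s^6 - 6*s^5 + 6*s^4)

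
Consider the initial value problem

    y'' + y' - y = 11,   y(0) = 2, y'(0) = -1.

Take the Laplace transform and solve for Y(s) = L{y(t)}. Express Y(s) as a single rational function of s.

Laplace-transform each side.
With L{y''} = s^2 Y - s·y(0) - y'(0) and L{y'} = sY - y(0), with y(0) = 2, y'(0) = -1: the LHS transforms to (s^2 + s - 1)Y - (2*s + 1).
The right side is L{11} = 11/s.
So (s^2 + s - 1)Y = 11/s + (2*s + 1).
Divide through and combine into a single rational function.

Y(s) = (2*s^2 + s + 11)/(s^3 + s^2 - s)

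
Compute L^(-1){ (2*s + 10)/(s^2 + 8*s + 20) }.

exp(-4*t)*sin(2*t) + 2*exp(-4*t)*cos(2*t)

Complete the square in the denominator: s^2 + 8*s + 20 = (s + 4)^2 + 2^2.
Split the numerator to match: 2*s + 10 = 2·(s + 4) + 1·2.
Invert each term: 2·(s + 4)/((s + 4)^2 + 4) ↔ 2e^(-4t)cos(2t); 1·2/((s + 4)^2 + 4) ↔ e^(-4t)sin(2t).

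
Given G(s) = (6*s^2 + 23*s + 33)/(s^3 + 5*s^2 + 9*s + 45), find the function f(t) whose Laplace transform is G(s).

f(t) = sin(3*t) + 4*cos(3*t) + 2*exp(-5*t)

Factor the denominator: s^3 + 5*s^2 + 9*s + 45 = (s + 5)*(s^2 + 9).
Partial fraction decomposition gives [2/(s + 5)] + [4*s/(s^2 + 9)] + [3/(s^2 + 9)].
Invert each term: 2/(s + 5) ↔ 2e^(-5t); 4·s/(s^2 + 9) ↔ 4cos(3t); 1·3/(s^2 + 9) ↔ sin(3t).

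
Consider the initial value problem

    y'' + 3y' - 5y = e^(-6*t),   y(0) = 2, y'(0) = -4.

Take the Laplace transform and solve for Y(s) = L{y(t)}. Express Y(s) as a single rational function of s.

Apply the Laplace transform to the equation.
The derivative rules (L{y''} = s^2 Y - s·y(0) - y'(0) and L{y'} = sY - y(0), with y(0) = 2, y'(0) = -4) turn the left side into (s^2 + 3*s - 5)Y - (2*s + 2).
The right side is L{e^(-6*t)} = 1/(s + 6).
So (s^2 + 3*s - 5)Y = 1/(s + 6) + (2*s + 2).
Divide through and combine into a single rational function.

Y(s) = (2*s^2 + 14*s + 13)/(s^3 + 9*s^2 + 13*s - 30)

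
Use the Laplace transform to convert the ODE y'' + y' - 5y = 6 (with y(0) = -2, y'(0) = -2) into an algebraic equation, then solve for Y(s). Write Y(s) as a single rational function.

Laplace-transform each side.
The derivative rules (L{y''} = s^2 Y - s·y(0) - y'(0) and L{y'} = sY - y(0), with y(0) = -2, y'(0) = -2) turn the left side into (s^2 + s - 5)Y - (-2*s - 4).
The right side is L{6} = 6/s.
So (s^2 + s - 5)Y = 6/s + (-2*s - 4).
Isolate Y and clear denominators.

Y(s) = (-2*s^2 - 4*s + 6)/(s^3 + s^2 - 5*s)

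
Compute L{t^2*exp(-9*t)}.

L{e^(-9t)} = 1/(s + 9).
Then apply L{t^2·g(t)} = (-1)^2 d^2/ds^2[G(s)] with G(s) = 1/(s + 9):
differentiating 2 times and applying the sign gives 2/(s + 9)^3.

2/(s + 9)^3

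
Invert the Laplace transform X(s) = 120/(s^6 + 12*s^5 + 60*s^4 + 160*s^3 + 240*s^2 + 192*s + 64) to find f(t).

Rewrite the denominator: s^6 + 12*s^5 + 60*s^4 + 160*s^3 + 240*s^2 + 192*s + 64 = (s + 2)^6.
The form in (s + 2) signals a first-shifting-theorem factor e^(-2t).
Since L{t^5} = 5!/s^6 = 120/s^6, the inverse is t^5*e^(-2*t).

f(t) = t^5*exp(-2*t)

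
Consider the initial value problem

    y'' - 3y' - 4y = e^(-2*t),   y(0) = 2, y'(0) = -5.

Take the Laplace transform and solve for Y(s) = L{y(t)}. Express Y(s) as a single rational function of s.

Y(s) = (2*s^2 - 7*s - 21)/(s^3 - s^2 - 10*s - 8)

Take the Laplace transform of both sides.
Using L{y''} = s^2 Y - s·y(0) - y'(0) and L{y'} = sY - y(0), with y(0) = 2, y'(0) = -5, the left side becomes (s^2 - 3*s - 4)Y - (2*s - 11).
The right side is L{e^(-2*t)} = 1/(s + 2).
So (s^2 - 3*s - 4)Y = 1/(s + 2) + (2*s - 11).
Isolate Y and clear denominators.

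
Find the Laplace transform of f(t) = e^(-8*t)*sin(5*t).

L{sin(5t)} = 5/(s^2 + 25).
By the first shifting theorem, multiplying by e^(-8t) replaces s with s + 8.

5/((s + 8)^2 + 25)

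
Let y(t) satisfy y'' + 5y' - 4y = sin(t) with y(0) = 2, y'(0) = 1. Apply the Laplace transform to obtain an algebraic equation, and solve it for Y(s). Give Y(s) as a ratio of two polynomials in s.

Laplace-transform each side.
Using L{y''} = s^2 Y - s·y(0) - y'(0) and L{y'} = sY - y(0), with y(0) = 2, y'(0) = 1, the left side becomes (s^2 + 5*s - 4)Y - (2*s + 11).
The right side is L{sin(t)} = 1/(s^2 + 1).
So (s^2 + 5*s - 4)Y = 1/(s^2 + 1) + (2*s + 11).
Solve for Y(s) and write it as one ratio of polynomials.

Y(s) = (2*s^3 + 11*s^2 + 2*s + 12)/(s^4 + 5*s^3 - 3*s^2 + 5*s - 4)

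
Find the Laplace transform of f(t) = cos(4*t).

L{cos(4t)} = s/(s^2 + 16).

s/(s^2 + 16)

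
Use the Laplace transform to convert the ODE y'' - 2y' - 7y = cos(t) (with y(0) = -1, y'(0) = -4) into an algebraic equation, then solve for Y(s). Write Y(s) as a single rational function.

Y(s) = (-s^3 - 2*s^2 - 2)/(s^4 - 2*s^3 - 6*s^2 - 2*s - 7)

Apply the Laplace transform to the equation.
With L{y''} = s^2 Y - s·y(0) - y'(0) and L{y'} = sY - y(0), with y(0) = -1, y'(0) = -4: the LHS transforms to (s^2 - 2*s - 7)Y - (-s - 2).
The right side is L{cos(t)} = s/(s^2 + 1).
So (s^2 - 2*s - 7)Y = s/(s^2 + 1) + (-s - 2).
Isolate Y and clear denominators.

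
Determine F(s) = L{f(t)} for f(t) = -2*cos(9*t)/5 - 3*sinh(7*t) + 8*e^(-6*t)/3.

F(s) = -2*s/(5*(s^2 + 81)) - 21/(s^2 - 49) + 8/(3*(s + 6))

Apply the Laplace transform termwise.
(-3)·[L{sinh(7t)} = 7/(s^2 - 49)]; (8/3)·[L{e^(-6t)} = 1/(s + 6)]; (-2/5)·[L{cos(9t)} = s/(s^2 + 81)].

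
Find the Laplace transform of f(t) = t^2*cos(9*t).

L{cos(9t)} = s/(s^2 + 81).
Then apply L{t^2·g(t)} = (-1)^2 d^2/ds^2[G(s)] with G(s) = s/(s^2 + 81):
differentiating 2 times and applying the sign gives 2*s*(s^2 - 243)/(s^2 + 81)^3.

2*s*(s^2 - 243)/(s^2 + 81)^3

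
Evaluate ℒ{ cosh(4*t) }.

L{cosh(4t)} = s/(s^2 - 16).

s/(s^2 - 16)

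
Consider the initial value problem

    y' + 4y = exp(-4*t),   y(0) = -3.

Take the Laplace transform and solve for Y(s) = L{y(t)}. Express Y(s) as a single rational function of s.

Y(s) = (-3*s - 11)/(s^2 + 8*s + 16)

Apply the Laplace transform to the equation.
Using L{y'} = sY - y(0) = sY - (-3), the left side becomes (s + 4)Y - (-3).
The right side is L{exp(-4*t)} = 1/(s + 4).
So (s + 4)Y = 1/(s + 4) + (-3).
Divide through and combine into a single rational function.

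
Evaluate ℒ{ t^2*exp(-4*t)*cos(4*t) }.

L{cos(4t)} = s/(s^2 + 16).
Multiplying by e^(-4t) shifts s → s + 4, so L{exp(-4*t)*cos(4*t)} = (s + 4)/((s + 4)^2 + 16).
Then apply L{t^2·g(t)} = (-1)^2 d^2/ds^2[G(s)] with G(s) = (s + 4)/((s + 4)^2 + 16):
differentiating 2 times and applying the sign gives 2*(s + 4)*(s^2 + 8*s - 32)/(s^2 + 8*s + 32)^3.

2*(s + 4)*(s^2 + 8*s - 32)/(s^2 + 8*s + 32)^3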